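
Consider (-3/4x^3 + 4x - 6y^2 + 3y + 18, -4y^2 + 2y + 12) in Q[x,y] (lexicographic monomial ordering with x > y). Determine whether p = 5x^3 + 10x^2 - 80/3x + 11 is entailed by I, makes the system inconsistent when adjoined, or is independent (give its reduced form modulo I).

First compute the reduced Gröbner basis of I by Buchberger's algorithm.
f_1 = -3/4x^3 + 4x - 6y^2 + 3y + 18, LT = x^3.
f_2 = -4y^2 + 2y + 12, LT = y^2.

The S-polynomials (S(f_1,f_2)) all reduce to 0 modulo the current basis, so we have a Gröbner basis.
Inter-reduce: drop elements whose leading term is divisible by another's, tail-reduce, and make monic.
Reduced Gröbner basis: {x^3 - 16/3x, y^2 - 1/2y - 3}.
Label its elements g_1 = x^3 - 16/3x, g_2 = y^2 - 1/2y - 3.

Reduce p = 5x^3 + 10x^2 - 80/3x + 11 modulo G:
  leading term x^3: subtract (5)·g_1 from 5x^3 + 10x^2 - 80/3x + 11 → 10x^2 + 11
  leading term x^2: no divisor's leading term divides it; move 10x^2 to the remainder.
  leading term 1: no divisor's leading term divides it; move 11 to the remainder.
  normal form = 10x^2 + 11.
The normal form is nonzero, so p ∉ I. Since p minus its normal form lies in I, I + (p) = I + (r) where r = 10x^2 + 11; decide whether this ideal is the whole ring.
Run Buchberger on G together with r (pairs among the g_i already reduce to 0 since G is a Gröbner basis):
g_1 = x^3 - 16/3x, LT = x^3.
g_2 = y^2 - 1/2y - 3, LT = y^2.
r = 10x^2 + 11, LT = x^2.

S(g_1,r): lcm = x^3. S = -193/30x.
  leading term x: no divisor's leading term divides it; move -193/30x to the remainder.
  remainder -193/30x ≠ 0; add m_4 = -193/30x to the basis.

S(r,m_4): lcm = x^2. S = 11/10.
  leading term 1: no divisor's leading term divides it; move 11/10 to the remainder.
  remainder 11/10 ≠ 0; add m_5 = 11/10 to the basis.

The other S-polynomials (S(g_1,g_2), S(g_2,r), S(g_1,m_4), S(g_2,m_4), S(g_1,m_5), S(g_2,m_5), S(r,m_5), S(m_4,m_5)) all reduce to 0 modulo the current basis, so we have a Gröbner basis.
Inter-reduce: drop elements whose leading term is divisible by another's, tail-reduce, and make monic.
Reduced Gröbner basis: {1}.
The reduced Gröbner basis of I + (p) is {1}: the ideal is the whole ring, so the enlarged system has no common solution — adjoining p is inconsistent.

Adjoining 5x^3 + 10x^2 - 80/3x + 11 makes the ideal the whole ring: the system is inconsistent.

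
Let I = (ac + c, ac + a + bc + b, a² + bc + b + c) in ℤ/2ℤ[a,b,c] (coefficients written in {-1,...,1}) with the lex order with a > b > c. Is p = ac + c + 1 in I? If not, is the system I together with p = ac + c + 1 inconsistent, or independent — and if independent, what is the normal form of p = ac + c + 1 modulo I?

Adjoining ac + c + 1 makes the ideal the whole ring: the system is inconsistent.

First compute the reduced Gröbner basis of I by Buchberger's algorithm.
f_1 = ac + c, LT = ac.
f_2 = ac + a + bc + b, LT = ac.
f_3 = a² + bc + b + c, LT = a².

S(f_1,f_2): lcm = ac. S = a + bc + b + c.
  reduce S modulo (f_1, f_2, f_3):
  remainder a + bc + b + c ≠ 0; add h_4 = a + bc + b + c to the basis.

S(f_1,f_3): lcm = a²c. S = ac + bc² + bc + c².
  reduce S modulo (f_1, f_2, f_3, h_4):
  remainder bc² + bc + c² + c ≠ 0; add h_5 = bc² + bc + c² + c to the basis.

S(f_2,f_3): lcm = a²c. S = a² + abc + ab + bc² + bc + c².
  reduce S modulo (f_1, f_2, f_3, h_4, h_5):
  remainder b²c + b² + bc + b ≠ 0; add h_6 = b²c + b² + bc + b to the basis.

The other S-polynomials (S(f_1,h_4), S(f_2,h_4), S(f_3,h_4), S(f_1,h_5), S(f_2,h_5), S(f_3,h_5), S(h_4,h_5), S(f_1,h_6), S(f_2,h_6), S(f_3,h_6), S(h_4,h_6), S(h_5,h_6)) all reduce to 0 modulo the current basis, so we have a Gröbner basis.
Inter-reduce: drop elements whose leading term is divisible by another's, tail-reduce, and make monic.
Reduced Gröbner basis: {a + bc + b + c, b²c + b² + bc + b, bc² + bc + c² + c}.
Label its elements g_1 = a + bc + b + c, g_2 = b²c + b² + bc + b, g_3 = bc² + bc + c² + c.

Reduce p = ac + c + 1 modulo G:
  leading term ac: subtract (c)·g_1 from ac + c + 1 → bc² + bc + c² + c + 1
  leading term bc²: subtract (1)·g_3 from bc² + bc + c² + c + 1 → 1
  leading term 1: no divisor's leading term divides it; move 1 to the remainder.
  normal form = 1.
The normal form is nonzero, so p ∉ I. Since p minus its normal form lies in I, I + (p) = I + (r) where r = 1; decide whether this ideal is the whole ring.
Here r = 1 is a nonzero constant, hence a unit: 1 ∈ I + (p), the Gröbner basis of I + (p) is {1}, and the enlarged system has no common solution — adjoining p is inconsistent.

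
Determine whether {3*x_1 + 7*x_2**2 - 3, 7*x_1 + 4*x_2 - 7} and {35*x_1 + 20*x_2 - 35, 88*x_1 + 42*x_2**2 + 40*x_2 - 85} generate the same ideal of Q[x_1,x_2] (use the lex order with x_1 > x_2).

For a fixed monomial order, each ideal has a unique reduced Gröbner basis; comparing bases decides equality.
Buchberger on the first generating set:
f_1 = 3*x_1 + 7*x_2**2 - 3, LT = x_1.
f_2 = 7*x_1 + 4*x_2 - 7, LT = x_1.

S(f_1,f_2): lcm = x_1. S = 7/3*x_2**2 - 4/7*x_2.
  leading term x_2**2: no divisor's leading term divides it; move 7/3*x_2**2 to the remainder.
  leading term x_2: no divisor's leading term divides it; move -4/7*x_2 to the remainder.
  remainder 7/3*x_2**2 - 4/7*x_2 ≠ 0; add g_3 = 7/3*x_2**2 - 4/7*x_2 to the basis.

The other S-polynomials (S(f_1,g_3), S(f_2,g_3)) all reduce to 0 modulo the current basis, so we have a Gröbner basis.
Inter-reduce: drop elements whose leading term is divisible by another's, tail-reduce, and make monic.
Reduced Gröbner basis: {x_1 + 4/7*x_2 - 1, x_2**2 - 12/49*x_2}.

Buchberger on the second generating set:
h_1 = 35*x_1 + 20*x_2 - 35, LT = x_1.
h_2 = 88*x_1 + 42*x_2**2 + 40*x_2 - 85, LT = x_1.

S(h_1,h_2): lcm = x_1. S = -21/44*x_2**2 + 9/77*x_2 - 3/88.
  leading term x_2**2: no divisor's leading term divides it; move -21/44*x_2**2 to the remainder.
  leading term x_2: no divisor's leading term divides it; move 9/77*x_2 to the remainder.
  leading term 1: no divisor's leading term divides it; move -3/88 to the remainder.
  remainder -21/44*x_2**2 + 9/77*x_2 - 3/88 ≠ 0; add k_3 = -21/44*x_2**2 + 9/77*x_2 - 3/88 to the basis.

The other S-polynomials (S(h_1,k_3), S(h_2,k_3)) all reduce to 0 modulo the current basis, so we have a Gröbner basis.
Inter-reduce: drop elements whose leading term is divisible by another's, tail-reduce, and make monic.
Reduced Gröbner basis: {x_1 + 4/7*x_2 - 1, x_2**2 - 12/49*x_2 + 1/14}.

Since the reduced bases disagree, the two ideals are not the same.
The same test decides containment: I ⊆ J iff every generator of I reduces to 0 modulo a Gröbner basis of J.

No, the ideals differ.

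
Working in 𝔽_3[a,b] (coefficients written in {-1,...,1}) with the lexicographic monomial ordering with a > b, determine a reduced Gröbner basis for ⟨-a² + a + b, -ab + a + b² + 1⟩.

f_1 = -a² + a + b, LT = a².
f_2 = -ab + a + b² + 1, LT = ab.

S(f_1,f_2): lcm = a²b. S = a² + ab² - ab + a - b².
  reduce S modulo (f_1, f_2):
  remainder -a + b³ - b² - b ≠ 0; add g_3 = -a + b³ - b² - b to the basis.

S(f_1,g_3): lcm = a². S = ab³ - ab² - ab - a - b.
  reduce S modulo (f_1, f_2, g_3):
  remainder b⁴ + b³ - b² + b - 1 ≠ 0; add g_4 = b⁴ + b³ - b² + b - 1 to the basis.

The other S-polynomials (S(f_2,g_3), S(f_1,g_4), S(f_2,g_4), S(g_3,g_4)) all reduce to 0 modulo the current basis, so we have a Gröbner basis.
Inter-reduce: drop elements whose leading term is divisible by another's, tail-reduce, and make monic.

G = {a - b³ + b² + b, b⁴ + b³ - b² + b - 1}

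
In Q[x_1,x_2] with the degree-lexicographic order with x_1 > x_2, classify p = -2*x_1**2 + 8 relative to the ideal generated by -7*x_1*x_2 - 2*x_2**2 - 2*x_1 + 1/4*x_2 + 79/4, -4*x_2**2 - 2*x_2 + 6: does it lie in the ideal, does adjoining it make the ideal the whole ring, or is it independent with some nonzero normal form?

First compute the reduced Gröbner basis of I by Buchberger's algorithm.
f_1 = -7*x_1*x_2 - 2*x_2**2 - 2*x_1 + 1/4*x_2 + 79/4, LT = x_1*x_2.
f_2 = -4*x_2**2 - 2*x_2 + 6, LT = x_2**2.

S(f_1,f_2): lcm = x_1*x_2**2. S = 2/7*x_2**3 - 3/14*x_1*x_2 - 1/28*x_2**2 + 3/2*x_1 - 79/28*x_2.
  leading term x_2**3: subtract (-1/14*x_2)·f_2 from 2/7*x_2**3 - 3/14*x_1*x_2 - 1/28*x_2**2 + 3/2*x_1 - 79/28*x_2 → -3/14*x_1*x_2 - 5/28*x_2**2 + 3/2*x_1 - 67/28*x_2
  leading term x_1*x_2: subtract (3/98)·f_1 from -3/14*x_1*x_2 - 5/28*x_2**2 + 3/2*x_1 - 67/28*x_2 → -23/196*x_2**2 + 153/98*x_1 - 941/392*x_2 - 237/392
  leading term x_2**2: subtract (23/784)·f_2 from -23/196*x_2**2 + 153/98*x_1 - 941/392*x_2 - 237/392 → 153/98*x_1 - 459/196*x_2 - 153/196
  leading term x_1: no divisor's leading term divides it; move 153/98*x_1 to the remainder.
  leading term x_2: no divisor's leading term divides it; move -459/196*x_2 to the remainder.
  leading term 1: no divisor's leading term divides it; move -153/196 to the remainder.
  remainder 153/98*x_1 - 459/196*x_2 - 153/196 ≠ 0; add h_3 = 153/98*x_1 - 459/196*x_2 - 153/196 to the basis.

S(f_1,h_3): lcm = x_1*x_2. S = 25/14*x_2**2 + 2/7*x_1 + 13/28*x_2 - 79/28.
  leading term x_2**2: subtract (-25/56)·f_2 from 25/14*x_2**2 + 2/7*x_1 + 13/28*x_2 - 79/28 → 2/7*x_1 - 3/7*x_2 - 1/7
  leading term x_1: subtract (28/153)·h_3 from 2/7*x_1 - 3/7*x_2 - 1/7 → 0
  remainder 0.

S(f_2,h_3): leading monomials are coprime, so the S-polynomial reduces to 0 (Buchberger's first criterion).
Every S-polynomial of the final basis reduces to 0, so we have a Gröbner basis.
Inter-reduce: drop elements whose leading term is divisible by another's, tail-reduce, and make monic.
Reduced Gröbner basis: {x_2**2 + 1/2*x_2 - 3/2, x_1 - 3/2*x_2 - 1/2}.
Label its elements g_1 = x_2**2 + 1/2*x_2 - 3/2, g_2 = x_1 - 3/2*x_2 - 1/2.

Reduce p = -2*x_1**2 + 8 modulo G:
  leading term x_1**2: subtract (-2*x_1)·g_2 from -2*x_1**2 + 8 → -3*x_1*x_2 - x_1 + 8
  leading term x_1*x_2: subtract (-3*x_2)·g_2 from -3*x_1*x_2 - x_1 + 8 → -9/2*x_2**2 - x_1 - 3/2*x_2 + 8
  leading term x_2**2: subtract (-9/2)·g_1 from -9/2*x_2**2 - x_1 - 3/2*x_2 + 8 → -x_1 + 3/4*x_2 + 5/4
  leading term x_1: subtract (-1)·g_2 from -x_1 + 3/4*x_2 + 5/4 → -3/4*x_2 + 3/4
  leading term x_2: no divisor's leading term divides it; move -3/4*x_2 to the remainder.
  leading term 1: no divisor's leading term divides it; move 3/4 to the remainder.
  normal form = -3/4*x_2 + 3/4.
The normal form is nonzero, so p ∉ I. Since p minus its normal form lies in I, I + (p) = I + (r) where r = -3/4*x_2 + 3/4; decide whether this ideal is the whole ring.
Run Buchberger on G together with r (pairs among the g_i already reduce to 0 since G is a Gröbner basis):
g_1 = x_2**2 + 1/2*x_2 - 3/2, LT = x_2**2.
g_2 = x_1 - 3/2*x_2 - 1/2, LT = x_1.
r = -3/4*x_2 + 3/4, LT = x_2.

S(g_1,g_2): leading monomials are coprime, so the S-polynomial reduces to 0 (Buchberger's first criterion).
S(g_1,r): lcm = x_2**2. S = 3/2*x_2 - 3/2.
  leading term x_2: subtract (-2)·r from 3/2*x_2 - 3/2 → 0
  remainder 0.

S(g_2,r): leading monomials are coprime, so the S-polynomial reduces to 0 (Buchberger's first criterion).
Every S-polynomial of the final basis reduces to 0, so we have a Gröbner basis.
Inter-reduce: drop elements whose leading term is divisible by another's, tail-reduce, and make monic.
Reduced Gröbner basis: {x_1 - 2, x_2 - 1}.
The reduced Gröbner basis of I + (p) is {x_1 - 2, x_2 - 1} ≠ {1}, a proper ideal, so the enlarged system stays consistent: p is independent of I, with normal form -3/4*x_2 + 3/4.

-2*x_1**2 + 8 is independent of I; its normal form modulo I is -3/4*x_2 + 3/4.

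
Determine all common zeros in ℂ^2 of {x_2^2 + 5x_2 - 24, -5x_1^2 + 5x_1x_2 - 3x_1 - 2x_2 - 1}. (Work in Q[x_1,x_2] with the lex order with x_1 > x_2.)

{(-43/10 + sqrt(2149)/10, -8), (-sqrt(2149)/10 - 43/10, -8), (1, 3), (7/5, 3)}

Compute a lex Gröbner basis by Buchberger's algorithm.
f_1 = x_2^2 + 5x_2 - 24, LT = x_2^2.
f_2 = -5x_1^2 + 5x_1x_2 - 3x_1 - 2x_2 - 1, LT = x_1^2.

The S-polynomials (S(f_1,f_2)) all reduce to 0 modulo the current basis, so we have a Gröbner basis.
Inter-reduce: drop elements whose leading term is divisible by another's, tail-reduce, and make monic.
Reduced Gröbner basis: {x_1^2 - x_1x_2 + 3/5x_1 + 2/5x_2 + 1/5, x_2^2 + 5x_2 - 24}.

A lex Gröbner basis eliminates variables successively. Here x_2^2 + 5x_2 - 24 depends only on x_2, with roots {-8, 3}; lifting each root through the earlier basis elements recovers the full solutions.
  x_2 = -8: the earlier basis element becomes x_1^2 + 43/5x_1 - 3 = 0, giving x_1 = -43/10 + sqrt(2149)/10, -sqrt(2149)/10 - 43/10 — points (-43/10 + sqrt(2149)/10, -8), (-sqrt(2149)/10 - 43/10, -8).
  x_2 = 3: the earlier basis element becomes x_1^2 - 12/5x_1 + 7/5 = 0, giving x_1 = 1, 7/5 — points (1, 3), (7/5, 3).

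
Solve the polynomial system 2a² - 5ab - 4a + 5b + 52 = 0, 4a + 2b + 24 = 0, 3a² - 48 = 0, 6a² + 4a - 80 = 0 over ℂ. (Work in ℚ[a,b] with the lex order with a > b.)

{(-4, -4)}

Compute a lex Gröbner basis by Buchberger's algorithm.
f_1 = 2a² - 5ab - 4a + 5b + 52, LT = a².
f_2 = 4a + 2b + 24, LT = a.
f_3 = 3a² - 48, LT = a².
f_4 = 6a² + 4a - 80, LT = a².

S(f_1,f_2): lcm = a². S = -3ab - 8a + 5/2b + 26.
  reduce S modulo (f_1, f_2, f_3, f_4):
  remainder 3/2b² + 49/2b + 74 ≠ 0; add h_5 = 3/2b² + 49/2b + 74 to the basis.

S(f_1,f_3): lcm = a². S = -5/2ab - 2a + 5/2b + 42.
  reduce S modulo (f_1, f_2, f_3, f_4, h_5):
  remainder -23/12b - 23/3 ≠ 0; add h_6 = -23/12b - 23/3 to the basis.

The other S-polynomials (S(f_1,f_4), S(f_2,f_3), S(f_2,f_4), S(f_3,f_4), S(f_1,h_5), S(f_2,h_5), S(f_3,h_5), S(f_4,h_5), S(f_1,h_6), S(f_2,h_6), S(f_3,h_6), S(f_4,h_6), S(h_5,h_6)) all reduce to 0 modulo the current basis, so we have a Gröbner basis.
Inter-reduce: drop elements whose leading term is divisible by another's, tail-reduce, and make monic.
Reduced Gröbner basis: {a + 4, b + 4}.

Since the basis is lex-ordered, b + 4 is univariate in b. Its roots are {-4}. Back-substituting each root into the other basis elements fixes the other coordinates.
  b = -4: the earlier basis element becomes a + 4 = 0, giving a = -4 — point (-4, -4).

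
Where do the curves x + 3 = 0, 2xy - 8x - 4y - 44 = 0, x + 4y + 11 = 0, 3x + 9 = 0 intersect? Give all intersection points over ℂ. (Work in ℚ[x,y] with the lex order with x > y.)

Compute a lex Gröbner basis by Buchberger's algorithm.
f_1 = x + 3, LT = x.
f_2 = 2xy - 8x - 4y - 44, LT = xy.
f_3 = x + 4y + 11, LT = x.
f_4 = 3x + 9, LT = x.

S(f_1,f_2): lcm = xy. S = 4x + 5y + 22.
  leading term x: subtract (4)·f_1 from 4x + 5y + 22 → 5y + 10
  leading term y: no divisor's leading term divides it; move 5y to the remainder.
  leading term 1: no divisor's leading term divides it; move 10 to the remainder.
  remainder 5y + 10 ≠ 0; add h_5 = 5y + 10 to the basis.

The other S-polynomials (S(f_1,f_3), S(f_1,f_4), S(f_2,f_3), S(f_2,f_4), S(f_3,f_4), S(f_1,h_5), S(f_2,h_5), S(f_3,h_5), S(f_4,h_5)) all reduce to 0 modulo the current basis, so we have a Gröbner basis.
Inter-reduce: drop elements whose leading term is divisible by another's, tail-reduce, and make monic.
Reduced Gröbner basis: {x + 3, y + 2}.

From the last basis element, y + 2 = 0, so y takes values in {-2}. Each choice, substituted upward through the basis, yields the corresponding point(s) of the solution set.
  y = -2: the earlier basis element becomes x + 3 = 0, giving x = -3 — point (-3, -2).
Check: every point annihilates each of the original generators.

{(-3, -2)}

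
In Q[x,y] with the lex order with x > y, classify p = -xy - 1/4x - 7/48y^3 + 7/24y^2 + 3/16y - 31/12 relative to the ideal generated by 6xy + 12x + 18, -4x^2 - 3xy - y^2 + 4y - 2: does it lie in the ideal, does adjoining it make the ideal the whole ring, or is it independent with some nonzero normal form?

Adjoining -xy - 1/4x - 7/48y^3 + 7/24y^2 + 3/16y - 31/12 makes the ideal the whole ring: the system is inconsistent.

First compute the reduced Gröbner basis of I by Buchberger's algorithm.
f_1 = 6xy + 12x + 18, LT = xy.
f_2 = -4x^2 - 3xy - y^2 + 4y - 2, LT = x^2.

S(f_1,f_2): lcm = x^2y. S = 2x^2 - 3/4xy^2 + 3x - 1/4y^3 + y^2 - 1/2y.
  leading term x^2: subtract (-1/2)·f_2 from 2x^2 - 3/4xy^2 + 3x - 1/4y^3 + y^2 - 1/2y → -3/4xy^2 - 3/2xy + 3x - 1/4y^3 + 1/2y^2 + 3/2y - 1
  leading term xy^2: subtract (-1/8y)·f_1 from -3/4xy^2 - 3/2xy + 3x - 1/4y^3 + 1/2y^2 + 3/2y - 1 → 3x - 1/4y^3 + 1/2y^2 + 15/4y - 1
  leading term x: no divisor's leading term divides it; move 3x to the remainder.
  leading term y^3: no divisor's leading term divides it; move -1/4y^3 to the remainder.
  leading term y^2: no divisor's leading term divides it; move 1/2y^2 to the remainder.
  leading term y: no divisor's leading term divides it; move 15/4y to the remainder.
  leading term 1: no divisor's leading term divides it; move -1 to the remainder.
  remainder 3x - 1/4y^3 + 1/2y^2 + 15/4y - 1 ≠ 0; add h_3 = 3x - 1/4y^3 + 1/2y^2 + 15/4y - 1 to the basis.

S(f_1,h_3): lcm = xy. S = 2x + 1/12y^4 - 1/6y^3 - 5/4y^2 + 1/3y + 3.
  leading term x: subtract (2/3)·h_3 from 2x + 1/12y^4 - 1/6y^3 - 5/4y^2 + 1/3y + 3 → 1/12y^4 - 19/12y^2 - 13/6y + 11/3
  leading term y^4: no divisor's leading term divides it; move 1/12y^4 to the remainder.
  leading term y^2: no divisor's leading term divides it; move -19/12y^2 to the remainder.
  leading term y: no divisor's leading term divides it; move -13/6y to the remainder.
  leading term 1: no divisor's leading term divides it; move 11/3 to the remainder.
  remainder 1/12y^4 - 19/12y^2 - 13/6y + 11/3 ≠ 0; add h_4 = 1/12y^4 - 19/12y^2 - 13/6y + 11/3 to the basis.

The other S-polynomials (S(f_2,h_3), S(f_1,h_4), S(f_2,h_4), S(h_3,h_4)) all reduce to 0 modulo the current basis, so we have a Gröbner basis.
Inter-reduce: drop elements whose leading term is divisible by another's, tail-reduce, and make monic.
Reduced Gröbner basis: {x - 1/12y^3 + 1/6y^2 + 5/4y - 1/3, y^4 - 19y^2 - 26y + 44}.
Label its elements g_1 = x - 1/12y^3 + 1/6y^2 + 5/4y - 1/3, g_2 = y^4 - 19y^2 - 26y + 44.

Reduce p = -xy - 1/4x - 7/48y^3 + 7/24y^2 + 3/16y - 31/12 modulo G:
  leading term xy: subtract (-y)·g_1 from -xy - 1/4x - 7/48y^3 + 7/24y^2 + 3/16y - 31/12 → -1/4x - 1/12y^4 + 1/48y^3 + 37/24y^2 - 7/48y - 31/12
  leading term x: subtract (-1/4)·g_1 from -1/4x - 1/12y^4 + 1/48y^3 + 37/24y^2 - 7/48y - 31/12 → -1/12y^4 + 19/12y^2 + 1/6y - 8/3
  leading term y^4: subtract (-1/12)·g_2 from -1/12y^4 + 19/12y^2 + 1/6y - 8/3 → -2y + 1
  leading term y: no divisor's leading term divides it; move -2y to the remainder.
  leading term 1: no divisor's leading term divides it; move 1 to the remainder.
  normal form = -2y + 1.
The normal form is nonzero, so p ∉ I. Since p minus its normal form lies in I, I + (p) = I + (r) where r = -2y + 1; decide whether this ideal is the whole ring.
Run Buchberger on G together with r (pairs among the g_i already reduce to 0 since G is a Gröbner basis):
g_1 = x - 1/12y^3 + 1/6y^2 + 5/4y - 1/3, LT = x.
g_2 = y^4 - 19y^2 - 26y + 44, LT = y^4.
r = -2y + 1, LT = y.

S(g_2,r): lcm = y^4. S = 1/2y^3 - 19y^2 - 26y + 44.
  leading term y^3: subtract (-1/4y^2)·r from 1/2y^3 - 19y^2 - 26y + 44 → -75/4y^2 - 26y + 44
  leading term y^2: subtract (75/8y)·r from -75/4y^2 - 26y + 44 → -283/8y + 44
  leading term y: subtract (283/16)·r from -283/8y + 44 → 421/16
  leading term 1: no divisor's leading term divides it; move 421/16 to the remainder.
  remainder 421/16 ≠ 0; add m_4 = 421/16 to the basis.

The other S-polynomials (S(g_1,g_2), S(g_1,r), S(g_1,m_4), S(g_2,m_4), S(r,m_4)) all reduce to 0 modulo the current basis, so we have a Gröbner basis.
Inter-reduce: drop elements whose leading term is divisible by another's, tail-reduce, and make monic.
Reduced Gröbner basis: {1}.
The reduced Gröbner basis of I + (p) is {1}: the ideal is the whole ring, so the enlarged system has no common solution — adjoining p is inconsistent.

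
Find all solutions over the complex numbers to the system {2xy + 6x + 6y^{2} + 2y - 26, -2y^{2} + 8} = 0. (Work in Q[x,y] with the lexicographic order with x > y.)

Compute a lex Gröbner basis by Buchberger's algorithm.
f_1 = 2xy + 6x + 6y^{2} + 2y - 26, LT = xy.
f_2 = -2y^{2} + 8, LT = y^{2}.

S(f_1,f_2): lcm = xy^{2}. S = 3xy + 4x + 3y^{3} + y^{2} - 13y.
  reduce S modulo (f_1, f_2):
  remainder -5x - 4y + 7 ≠ 0; add h_3 = -5x - 4y + 7 to the basis.

The other S-polynomials (S(f_1,h_3), S(f_2,h_3)) all reduce to 0 modulo the current basis, so we have a Gröbner basis.
Inter-reduce: drop elements whose leading term is divisible by another's, tail-reduce, and make monic.
Reduced Gröbner basis: {x + \tfrac{4}{5}y - \tfrac{7}{5}, y^{2} - 4}.

A lex Gröbner basis eliminates variables successively. Here y^{2} - 4 depends only on y, with roots {-2, 2}; lifting each root through the earlier basis elements recovers the full solutions.
  y = -2: the earlier basis element becomes x - 3 = 0, giving x = 3 — point (3, -2).
  y = 2: the earlier basis element becomes x + \tfrac{1}{5} = 0, giving x = -1/5 — point (-1/5, 2).
This is the nonlinear analogue of row-reducing a linear system.

{(3, -2), (-1/5, 2)}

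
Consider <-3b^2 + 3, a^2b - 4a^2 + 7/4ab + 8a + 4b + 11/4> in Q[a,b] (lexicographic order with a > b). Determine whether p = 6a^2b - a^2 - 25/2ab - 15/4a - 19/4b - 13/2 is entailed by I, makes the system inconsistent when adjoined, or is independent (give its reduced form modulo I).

6a^2b - a^2 - 25/2ab - 15/4a - 19/4b - 13/2 lies in I (it reduces to 0).

First compute the reduced Gröbner basis of I by Buchberger's algorithm.
f_1 = -3b^2 + 3, LT = b^2.
f_2 = a^2b - 4a^2 + 7/4ab + 8a + 4b + 11/4, LT = a^2b.

S(f_1,f_2): lcm = a^2b^2. S = 4a^2b - a^2 - 7/4ab^2 - 8ab - 4b^2 - 11/4b.
  leading term a^2b: subtract (4)·f_2 from 4a^2b - a^2 - 7/4ab^2 - 8ab - 4b^2 - 11/4b → 15a^2 - 7/4ab^2 - 15ab - 32a - 4b^2 - 75/4b - 11
  leading term a^2: no divisor's leading term divides it; move 15a^2 to the remainder.
  leading term ab^2: subtract (7/12a)·f_1 from -7/4ab^2 - 15ab - 32a - 4b^2 - 75/4b - 11 → -15ab - 135/4a - 4b^2 - 75/4b - 11
  leading term ab: no divisor's leading term divides it; move -15ab to the remainder.
  leading term a: no divisor's leading term divides it; move -135/4a to the remainder.
  leading term b^2: subtract (4/3)·f_1 from -4b^2 - 75/4b - 11 → -75/4b - 15
  leading term b: no divisor's leading term divides it; move -75/4b to the remainder.
  leading term 1: no divisor's leading term divides it; move -15 to the remainder.
  remainder 15a^2 - 15ab - 135/4a - 75/4b - 15 ≠ 0; add h_3 = 15a^2 - 15ab - 135/4a - 75/4b - 15 to the basis.

S(f_1,h_3): leading monomials are coprime, so the S-polynomial reduces to 0 (Buchberger's first criterion).
S(f_2,h_3): lcm = a^2b. S = -4a^2 + ab^2 + 4ab + 8a + 5/4b^2 + 5b + 11/4.
  leading term a^2: subtract (-4/15)·h_3 from -4a^2 + ab^2 + 4ab + 8a + 5/4b^2 + 5b + 11/4 → ab^2 - a + 5/4b^2 - 5/4
  leading term ab^2: subtract (-1/3a)·f_1 from ab^2 - a + 5/4b^2 - 5/4 → 5/4b^2 - 5/4
  leading term b^2: subtract (-5/12)·f_1 from 5/4b^2 - 5/4 → 0
  remainder 0.

Every S-polynomial of the final basis reduces to 0, so we have a Gröbner basis.
Inter-reduce: drop elements whose leading term is divisible by another's, tail-reduce, and make monic.
Reduced Gröbner basis: {a^2 - ab - 9/4a - 5/4b - 1, b^2 - 1}.
Label its elements g_1 = a^2 - ab - 9/4a - 5/4b - 1, g_2 = b^2 - 1.

Reduce p = 6a^2b - a^2 - 25/2ab - 15/4a - 19/4b - 13/2 modulo G:
  leading term a^2b: subtract (6b)·g_1 from 6a^2b - a^2 - 25/2ab - 15/4a - 19/4b - 13/2 → -a^2 + 6ab^2 + ab - 15/4a + 15/2b^2 + 5/4b - 13/2
  leading term a^2: subtract (-1)·g_1 from -a^2 + 6ab^2 + ab - 15/4a + 15/2b^2 + 5/4b - 13/2 → 6ab^2 - 6a + 15/2b^2 - 15/2
  leading term ab^2: subtract (6a)·g_2 from 6ab^2 - 6a + 15/2b^2 - 15/2 → 15/2b^2 - 15/2
  leading term b^2: subtract (15/2)·g_2 from 15/2b^2 - 15/2 → 0
  normal form = 0.
Since the normal form is 0, p ∈ I.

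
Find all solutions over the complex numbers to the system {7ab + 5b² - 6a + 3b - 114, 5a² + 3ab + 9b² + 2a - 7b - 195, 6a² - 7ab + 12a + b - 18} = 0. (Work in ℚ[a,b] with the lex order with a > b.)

{(-5, -2)}

Compute a lex Gröbner basis by Buchberger's algorithm.
f_1 = 7ab - 6a + 5b² + 3b - 114, LT = ab.
f_2 = 5a² + 3ab + 2a + 9b² - 7b - 195, LT = a².
f_3 = 6a² - 7ab + 12a + b - 18, LT = a².

S(f_1,f_2): lcm = a²b. S = -6/7a² + 4/35ab² + 1/35ab - 114/7a - 9/5b³ + 7/5b² + 39b.
  leading term a²: subtract (-6/35)·f_2 from -6/7a² + 4/35ab² + 1/35ab - 114/7a - 9/5b³ + 7/5b² + 39b → 4/35ab² + 19/35ab - 558/35a - 9/5b³ + 103/35b² + 189/5b - 234/7
  leading term ab²: subtract (4/245b)·f_1 from 4/35ab² + 19/35ab - 558/35a - 9/5b³ + 103/35b² + 189/5b - 234/7 → 157/245ab - 558/35a - 461/245b³ + 709/245b² + 9717/245b - 234/7
  leading term ab: subtract (157/1715)·f_1 from 157/245ab - 558/35a - 461/245b³ + 709/245b² + 9717/245b - 234/7 → -5280/343a - 461/245b³ + 4178/1715b² + 67548/1715b - 39432/1715
  leading term a: no divisor's leading term divides it; move -5280/343a to the remainder.
  leading term b³: no divisor's leading term divides it; move -461/245b³ to the remainder.
  leading term b²: no divisor's leading term divides it; move 4178/1715b² to the remainder.
  leading term b: no divisor's leading term divides it; move 67548/1715b to the remainder.
  leading term 1: no divisor's leading term divides it; move -39432/1715 to the remainder.
  remainder -5280/343a - 461/245b³ + 4178/1715b² + 67548/1715b - 39432/1715 ≠ 0; add h_4 = -5280/343a - 461/245b³ + 4178/1715b² + 67548/1715b - 39432/1715 to the basis.

S(f_1,f_3): lcm = a²b. S = -6/7a² + 79/42ab² - 11/7ab - 114/7a - ⅙b² + 3b.
  leading term a²: subtract (-6/35)·f_2 from -6/7a² + 79/42ab² - 11/7ab - 114/7a - ⅙b² + 3b → 79/42ab² - 37/35ab - 558/35a + 289/210b² + 9/5b - 234/7
  leading term ab²: subtract (79/294b)·f_1 from 79/42ab² - 37/35ab - 558/35a + 289/210b² + 9/5b - 234/7 → 136/245ab - 558/35a - 395/294b³ + 419/735b² + 7946/245b - 234/7
  leading term ab: subtract (136/1715)·f_1 from 136/245ab - 558/35a - 395/294b³ + 419/735b² + 7946/245b - 234/7 → -26526/1715a - 395/294b³ + 893/5145b² + 55214/1715b - 41826/1715
  leading term a: subtract (4421/4400)·h_4 from -26526/1715a - 395/294b³ + 893/5145b² + 55214/1715b - 41826/1715 → 36107/66000b³ - 75049/33000b² - 40589/5500b - 3537/2750
  leading term b³: no divisor's leading term divides it; move 36107/66000b³ to the remainder.
  leading term b²: no divisor's leading term divides it; move -75049/33000b² to the remainder.
  leading term b: no divisor's leading term divides it; move -40589/5500b to the remainder.
  leading term 1: no divisor's leading term divides it; move -3537/2750 to the remainder.
  remainder 36107/66000b³ - 75049/33000b² - 40589/5500b - 3537/2750 ≠ 0; add h_5 = 36107/66000b³ - 75049/33000b² - 40589/5500b - 3537/2750 to the basis.

S(f_2,f_3): lcm = a². S = 53/30ab - 8/5a + 9/5b² - 47/30b - 36.
  leading term ab: subtract (53/210)·f_1 from 53/30ab - 8/5a + 9/5b² - 47/30b - 36 → -3/35a + 113/210b² - 244/105b - 253/35
  leading term a: subtract (49/8800)·h_4 from -3/35a + 113/210b² - 244/105b - 253/35 → 461/44000b³ + 34619/66000b² - 83923/33000b - 39053/5500
  leading term b³: subtract (1383/72214)·h_5 from 461/44000b³ + 34619/66000b² - 83923/33000b - 39053/5500 → 123071/216642b² - 260164/108321b - 255490/36107
  leading term b²: no divisor's leading term divides it; move 123071/216642b² to the remainder.
  leading term b: no divisor's leading term divides it; move -260164/108321b to the remainder.
  leading term 1: no divisor's leading term divides it; move -255490/36107 to the remainder.
  remainder 123071/216642b² - 260164/108321b - 255490/36107 ≠ 0; add h_6 = 123071/216642b² - 260164/108321b - 255490/36107 to the basis.

S(f_1,h_4): lcm = ab. S = -6/7a - 3227/26400b⁴ + 2089/13200b³ + 50403/15400b² - 8201/7700b - 114/7.
  leading term a: subtract (49/880)·h_4 from -6/7a - 3227/26400b⁴ + 2089/13200b³ + 50403/15400b² - 8201/7700b - 114/7 → -3227/26400b⁴ + 217/825b³ + 3451/1100b² - 896/275b - 8253/550
  leading term b⁴: subtract (-16135/72214b)·h_5 from -3227/26400b⁴ + 217/825b³ + 3451/1100b² - 896/275b - 8253/550 → -38939873/158870800b³ + 118229811/79435400b² - 140821387/39717700b - 8253/550
  leading term b³: subtract (-584098095/1303715449)·h_5 from -38939873/158870800b³ + 118229811/79435400b² - 140821387/39717700b - 8253/550 → 612056935/1303715449b² - 8932935760/1303715449b - 20314099260/1303715449
  leading term b²: subtract (3672341610/4443724597)·h_6 from 612056935/1303715449b² - 8932935760/1303715449b - 20314099260/1303715449 → -21627800040/4443724597b - 43255600080/4443724597
  leading term b: no divisor's leading term divides it; move -21627800040/4443724597b to the remainder.
  leading term 1: no divisor's leading term divides it; move -43255600080/4443724597 to the remainder.
  remainder -21627800040/4443724597b - 43255600080/4443724597 ≠ 0; add h_7 = -21627800040/4443724597b - 43255600080/4443724597 to the basis.

The other S-polynomials (S(f_2,h_4), S(f_3,h_4), S(f_1,h_5), S(f_2,h_5), S(f_3,h_5), S(h_4,h_5), S(f_1,h_6), S(f_2,h_6), S(f_3,h_6), S(h_4,h_6), S(h_5,h_6), S(f_1,h_7), S(f_2,h_7), S(f_3,h_7), S(h_4,h_7), S(h_5,h_7), S(h_6,h_7)) all reduce to 0 modulo the current basis, so we have a Gröbner basis.
Inter-reduce: drop elements whose leading term is divisible by another's, tail-reduce, and make monic.
Reduced Gröbner basis: {a + 5, b + 2}.

A lex Gröbner basis eliminates variables successively. Here b + 2 depends only on b, with roots {-2}; lifting each root through the earlier basis elements recovers the full solutions.
  b = -2: the earlier basis element becomes a + 5 = 0, giving a = -5 — point (-5, -2).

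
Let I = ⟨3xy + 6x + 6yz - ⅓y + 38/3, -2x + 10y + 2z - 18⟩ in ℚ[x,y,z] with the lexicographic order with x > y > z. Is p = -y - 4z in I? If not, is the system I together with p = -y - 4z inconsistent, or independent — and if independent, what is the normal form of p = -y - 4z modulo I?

First compute the reduced Gröbner basis of I by Buchberger's algorithm.
f_1 = 3xy + 6x + 6yz - ⅓y + 38/3, LT = xy.
f_2 = -2x + 10y + 2z - 18, LT = x.

S(f_1,f_2): lcm = xy. S = 2x + 5y² + 3yz - 82/9y + 38/9.
  leading term x: subtract (-1)·f_2 from 2x + 5y² + 3yz - 82/9y + 38/9 → 5y² + 3yz + 8/9y + 2z - 124/9
  leading term y²: no divisor's leading term divides it; move 5y² to the remainder.
  leading term yz: no divisor's leading term divides it; move 3yz to the remainder.
  leading term y: no divisor's leading term divides it; move 8/9y to the remainder.
  leading term z: no divisor's leading term divides it; move 2z to the remainder.
  leading term 1: no divisor's leading term divides it; move -124/9 to the remainder.
  remainder 5y² + 3yz + 8/9y + 2z - 124/9 ≠ 0; add h_3 = 5y² + 3yz + 8/9y + 2z - 124/9 to the basis.

The other S-polynomials (S(f_1,h_3), S(f_2,h_3)) all reduce to 0 modulo the current basis, so we have a Gröbner basis.
Inter-reduce: drop elements whose leading term is divisible by another's, tail-reduce, and make monic.
Reduced Gröbner basis: {x - 5y - z + 9, y² + ⅗yz + 8/45y + ⅖z - 124/45}.
Label its elements g_1 = x - 5y - z + 9, g_2 = y² + ⅗yz + 8/45y + ⅖z - 124/45.

Reduce p = -y - 4z modulo G:
  leading term y: no divisor's leading term divides it; move -y to the remainder.
  leading term z: no divisor's leading term divides it; move -4z to the remainder.
  normal form = -y - 4z.
The normal form is nonzero, so p ∉ I. Since p minus its normal form lies in I, I + (p) = I + (r) where r = -y - 4z; decide whether this ideal is the whole ring.
Run Buchberger on G together with r (pairs among the g_i already reduce to 0 since G is a Gröbner basis):
g_1 = x - 5y - z + 9, LT = x.
g_2 = y² + ⅗yz + 8/45y + ⅖z - 124/45, LT = y².
r = -y - 4z, LT = y.

S(g_2,r): lcm = y². S = -17/5yz + 8/45y + ⅖z - 124/45.
  leading term yz: subtract (17/5z)·r from -17/5yz + 8/45y + ⅖z - 124/45 → 8/45y + 68/5z² + ⅖z - 124/45
  leading term y: subtract (-8/45)·r from 8/45y + 68/5z² + ⅖z - 124/45 → 68/5z² - 14/45z - 124/45
  leading term z²: no divisor's leading term divides it; move 68/5z² to the remainder.
  leading term z: no divisor's leading term divides it; move -14/45z to the remainder.
  leading term 1: no divisor's leading term divides it; move -124/45 to the remainder.
  remainder 68/5z² - 14/45z - 124/45 ≠ 0; add m_4 = 68/5z² - 14/45z - 124/45 to the basis.

The other S-polynomials (S(g_1,g_2), S(g_1,r), S(g_1,m_4), S(g_2,m_4), S(r,m_4)) all reduce to 0 modulo the current basis, so we have a Gröbner basis.
Inter-reduce: drop elements whose leading term is divisible by another's, tail-reduce, and make monic.
Reduced Gröbner basis: {x + 19z + 9, y + 4z, z² - 7/306z - 31/153}.
The reduced Gröbner basis of I + (p) is {x + 19z + 9, y + 4z, z² - 7/306z - 31/153} ≠ {1}, a proper ideal, so the enlarged system stays consistent: p is independent of I, with normal form -y - 4z.

Ideal membership is decidable via reduction modulo a Gröbner basis.

-y - 4z is independent of I; its normal form modulo I is -y - 4z.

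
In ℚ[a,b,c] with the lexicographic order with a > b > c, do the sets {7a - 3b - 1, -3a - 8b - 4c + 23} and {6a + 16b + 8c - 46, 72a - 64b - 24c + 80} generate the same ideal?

Since reduced Gröbner bases are canonical representatives of ideals under a given ordering, it suffices to compute and compare them.
Buchberger on the first generating set:
f_1 = 7a - 3b - 1, LT = a.
f_2 = -3a - 8b - 4c + 23, LT = a.

S(f_1,f_2): lcm = a. S = -65/21b - 4/3c + 158/21.
  leading term b: no divisor's leading term divides it; move -65/21b to the remainder.
  leading term c: no divisor's leading term divides it; move -4/3c to the remainder.
  leading term 1: no divisor's leading term divides it; move 158/21 to the remainder.
  remainder -65/21b - 4/3c + 158/21 ≠ 0; add g_3 = -65/21b - 4/3c + 158/21 to the basis.

The other S-polynomials (S(f_1,g_3), S(f_2,g_3)) all reduce to 0 modulo the current basis, so we have a Gröbner basis.
Inter-reduce: drop elements whose leading term is divisible by another's, tail-reduce, and make monic.
Reduced Gröbner basis: {a + 12/65c - 77/65, b + 28/65c - 158/65}.

Buchberger on the second generating set:
h_1 = 6a + 16b + 8c - 46, LT = a.
h_2 = 72a - 64b - 24c + 80, LT = a.

S(h_1,h_2): lcm = a. S = 32/9b + 5/3c - 79/9.
  leading term b: no divisor's leading term divides it; move 32/9b to the remainder.
  leading term c: no divisor's leading term divides it; move 5/3c to the remainder.
  leading term 1: no divisor's leading term divides it; move -79/9 to the remainder.
  remainder 32/9b + 5/3c - 79/9 ≠ 0; add k_3 = 32/9b + 5/3c - 79/9 to the basis.

The other S-polynomials (S(h_1,k_3), S(h_2,k_3)) all reduce to 0 modulo the current basis, so we have a Gröbner basis.
Inter-reduce: drop elements whose leading term is divisible by another's, tail-reduce, and make monic.
Reduced Gröbner basis: {a + 1/12c - 13/12, b + 15/32c - 79/32}.

The bases are distinct; the ideals are different.

No, the ideals differ.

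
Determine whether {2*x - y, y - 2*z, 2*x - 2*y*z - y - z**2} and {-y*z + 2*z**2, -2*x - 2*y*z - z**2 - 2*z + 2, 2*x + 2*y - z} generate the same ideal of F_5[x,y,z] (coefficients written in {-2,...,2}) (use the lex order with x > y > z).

Since reduced Gröbner bases are canonical representatives of ideals under a given ordering, it suffices to compute and compare them.
Buchberger on the first generating set:
f_1 = 2*x - y, LT = x.
f_2 = y - 2*z, LT = y.
f_3 = 2*x - 2*y*z - y - z**2, LT = x.

The S-polynomials (S(f_1,f_2), S(f_1,f_3), S(f_2,f_3)) all reduce to 0 modulo the current basis, so we have a Gröbner basis.
Inter-reduce: drop elements whose leading term is divisible by another's, tail-reduce, and make monic.
Reduced Gröbner basis: {x - z, y - 2*z}.

Buchberger on the second generating set:
h_1 = -y*z + 2*z**2, LT = y*z.
h_2 = -2*x - 2*y*z - z**2 - 2*z + 2, LT = x.
h_3 = 2*x + 2*y - z, LT = x.

S(h_2,h_3): lcm = x. S = y*z - y - 2*z**2 - z - 1.
  leading term y*z: subtract (-1)·h_1 from y*z - y - 2*z**2 - z - 1 → -y - z - 1
  leading term y: no divisor's leading term divides it; move -y to the remainder.
  leading term z: no divisor's leading term divides it; move -z to the remainder.
  leading term 1: no divisor's leading term divides it; move -1 to the remainder.
  remainder -y - z - 1 ≠ 0; add k_4 = -y - z - 1 to the basis.

S(h_1,k_4): lcm = y*z. S = 2*z**2 - z.
  leading term z**2: no divisor's leading term divides it; move 2*z**2 to the remainder.
  leading term z: no divisor's leading term divides it; move -z to the remainder.
  remainder 2*z**2 - z ≠ 0; add k_5 = 2*z**2 - z to the basis.

The other S-polynomials (S(h_1,h_2), S(h_1,h_3), S(h_2,k_4), S(h_3,k_4), S(h_1,k_5), S(h_2,k_5), S(h_3,k_5), S(k_4,k_5)) all reduce to 0 modulo the current basis, so we have a Gröbner basis.
Inter-reduce: drop elements whose leading term is divisible by another's, tail-reduce, and make monic.
Reduced Gröbner basis: {x + z - 1, y + z + 1, z**2 + 2*z}.

The bases are distinct; the ideals are different.

No, the ideals differ.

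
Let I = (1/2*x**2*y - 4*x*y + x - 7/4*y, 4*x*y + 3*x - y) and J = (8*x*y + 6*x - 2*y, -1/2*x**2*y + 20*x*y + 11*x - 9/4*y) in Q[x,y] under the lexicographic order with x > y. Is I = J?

Yes, the ideals are equal.

For a fixed monomial order, each ideal has a unique reduced Gröbner basis; comparing bases decides equality.
Buchberger on the first generating set:
f_1 = 1/2*x**2*y - 4*x*y + x - 7/4*y, LT = x**2*y.
f_2 = 4*x*y + 3*x - y, LT = x*y.

S(f_1,f_2): lcm = x**2*y. S = -3/4*x**2 - 31/4*x*y + 2*x - 7/2*y.
  leading term x**2: no divisor's leading term divides it; move -3/4*x**2 to the remainder.
  leading term x*y: subtract (-31/16)·f_2 from -31/4*x*y + 2*x - 7/2*y → 125/16*x - 87/16*y
  leading term x: no divisor's leading term divides it; move 125/16*x to the remainder.
  leading term y: no divisor's leading term divides it; move -87/16*y to the remainder.
  remainder -3/4*x**2 + 125/16*x - 87/16*y ≠ 0; add g_3 = -3/4*x**2 + 125/16*x - 87/16*y to the basis.

S(f_1,g_3): lcm = x**2*y. S = 29/12*x*y + 2*x - 29/4*y**2 - 7/2*y.
  leading term x*y: subtract (29/48)·f_2 from 29/12*x*y + 2*x - 29/4*y**2 - 7/2*y → 3/16*x - 29/4*y**2 - 139/48*y
  leading term x: no divisor's leading term divides it; move 3/16*x to the remainder.
  leading term y**2: no divisor's leading term divides it; move -29/4*y**2 to the remainder.
  leading term y: no divisor's leading term divides it; move -139/48*y to the remainder.
  remainder 3/16*x - 29/4*y**2 - 139/48*y ≠ 0; add g_4 = 3/16*x - 29/4*y**2 - 139/48*y to the basis.

S(f_1,g_4): lcm = x**2*y. S = 116/3*x*y**3 + 139/9*x*y**2 - 8*x*y + 2*x - 7/2*y.
  leading term x*y**3: subtract (29/3*y**2)·f_2 from 116/3*x*y**3 + 139/9*x*y**2 - 8*x*y + 2*x - 7/2*y → -122/9*x*y**2 - 8*x*y + 2*x + 29/3*y**3 - 7/2*y
  leading term x*y**2: subtract (-61/18*y)·f_2 from -122/9*x*y**2 - 8*x*y + 2*x + 29/3*y**3 - 7/2*y → 13/6*x*y + 2*x + 29/3*y**3 - 61/18*y**2 - 7/2*y
  leading term x*y: subtract (13/24)·f_2 from 13/6*x*y + 2*x + 29/3*y**3 - 61/18*y**2 - 7/2*y → 3/8*x + 29/3*y**3 - 61/18*y**2 - 71/24*y
  leading term x: subtract (2)·g_4 from 3/8*x + 29/3*y**3 - 61/18*y**2 - 71/24*y → 29/3*y**3 + 100/9*y**2 + 17/6*y
  leading term y**3: no divisor's leading term divides it; move 29/3*y**3 to the remainder.
  leading term y**2: no divisor's leading term divides it; move 100/9*y**2 to the remainder.
  leading term y: no divisor's leading term divides it; move 17/6*y to the remainder.
  remainder 29/3*y**3 + 100/9*y**2 + 17/6*y ≠ 0; add g_5 = 29/3*y**3 + 100/9*y**2 + 17/6*y to the basis.

The other S-polynomials (S(f_2,g_3), S(f_2,g_4), S(g_3,g_4), S(f_1,g_5), S(f_2,g_5), S(g_3,g_5), S(g_4,g_5)) all reduce to 0 modulo the current basis, so we have a Gröbner basis.
Inter-reduce: drop elements whose leading term is divisible by another's, tail-reduce, and make monic.
Reduced Gröbner basis: {x - 116/3*y**2 - 139/9*y, y**3 + 100/87*y**2 + 17/58*y}.

Buchberger on the second generating set:
h_1 = 8*x*y + 6*x - 2*y, LT = x*y.
h_2 = -1/2*x**2*y + 20*x*y + 11*x - 9/4*y, LT = x**2*y.

S(h_1,h_2): lcm = x**2*y. S = 3/4*x**2 + 159/4*x*y + 22*x - 9/2*y.
  leading term x**2: no divisor's leading term divides it; move 3/4*x**2 to the remainder.
  leading term x*y: subtract (159/32)·h_1 from 159/4*x*y + 22*x - 9/2*y → -125/16*x + 87/16*y
  leading term x: no divisor's leading term divides it; move -125/16*x to the remainder.
  leading term y: no divisor's leading term divides it; move 87/16*y to the remainder.
  remainder 3/4*x**2 - 125/16*x + 87/16*y ≠ 0; add k_3 = 3/4*x**2 - 125/16*x + 87/16*y to the basis.

S(h_1,k_3): lcm = x**2*y. S = 3/4*x**2 + 61/6*x*y - 29/4*y**2.
  leading term x**2: subtract (1)·k_3 from 3/4*x**2 + 61/6*x*y - 29/4*y**2 → 61/6*x*y + 125/16*x - 29/4*y**2 - 87/16*y
  leading term x*y: subtract (61/48)·h_1 from 61/6*x*y + 125/16*x - 29/4*y**2 - 87/16*y → 3/16*x - 29/4*y**2 - 139/48*y
  leading term x: no divisor's leading term divides it; move 3/16*x to the remainder.
  leading term y**2: no divisor's leading term divides it; move -29/4*y**2 to the remainder.
  leading term y: no divisor's leading term divides it; move -139/48*y to the remainder.
  remainder 3/16*x - 29/4*y**2 - 139/48*y ≠ 0; add k_4 = 3/16*x - 29/4*y**2 - 139/48*y to the basis.

S(h_1,k_4): lcm = x*y. S = 3/4*x + 116/3*y**3 + 139/9*y**2 - 1/4*y.
  leading term x: subtract (4)·k_4 from 3/4*x + 116/3*y**3 + 139/9*y**2 - 1/4*y → 116/3*y**3 + 400/9*y**2 + 34/3*y
  leading term y**3: no divisor's leading term divides it; move 116/3*y**3 to the remainder.
  leading term y**2: no divisor's leading term divides it; move 400/9*y**2 to the remainder.
  leading term y: no divisor's leading term divides it; move 34/3*y to the remainder.
  remainder 116/3*y**3 + 400/9*y**2 + 34/3*y ≠ 0; add k_5 = 116/3*y**3 + 400/9*y**2 + 34/3*y to the basis.

The other S-polynomials (S(h_2,k_3), S(h_2,k_4), S(k_3,k_4), S(h_1,k_5), S(h_2,k_5), S(k_3,k_5), S(k_4,k_5)) all reduce to 0 modulo the current basis, so we have a Gröbner basis.
Inter-reduce: drop elements whose leading term is divisible by another's, tail-reduce, and make monic.
Reduced Gröbner basis: {x - 116/3*y**2 - 139/9*y, y**3 + 100/87*y**2 + 17/58*y}.

The two bases agree; hence the ideals are identical.
The choice of monomial ordering does not affect the verdict — as long as both bases are computed under the same ordering, their equality decides ideal equality.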